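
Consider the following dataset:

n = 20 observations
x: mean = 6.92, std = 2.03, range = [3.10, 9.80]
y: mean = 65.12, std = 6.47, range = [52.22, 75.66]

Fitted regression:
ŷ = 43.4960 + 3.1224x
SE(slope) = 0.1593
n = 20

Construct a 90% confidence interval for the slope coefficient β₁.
The 90% CI for β₁ is (2.8462, 3.3986)

Confidence interval for the slope:

The 90% CI for β₁ is: β̂₁ ± t*(α/2, n-2) × SE(β̂₁)

Step 1: Find critical t-value
- Confidence level = 0.9
- Degrees of freedom = n - 2 = 20 - 2 = 18
- t*(α/2, 18) = 1.7341

Step 2: Calculate margin of error
Margin = 1.7341 × 0.1593 = 0.2762

Step 3: Construct interval
CI = 3.1224 ± 0.2762
CI = (2.8462, 3.3986)

Interpretation: intervals built this way capture the true β₁ in 90% of repeated samples; here the plausible range for the per-unit effect of x on y is 2.8462 to 3.3986.
Since 0 is outside the interval, a two-sided test at α = 0.10 would reject H₀: β₁ = 0.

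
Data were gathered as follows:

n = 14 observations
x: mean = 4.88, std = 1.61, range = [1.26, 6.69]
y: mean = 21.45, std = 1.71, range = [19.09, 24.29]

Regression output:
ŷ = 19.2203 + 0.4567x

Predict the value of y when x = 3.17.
ŷ = 20.6680

To predict y for x = 3.17, substitute into the regression equation:

ŷ = 19.2203 + 0.4567 × 3.17
ŷ = 19.2203 + 1.4477
ŷ = 20.6680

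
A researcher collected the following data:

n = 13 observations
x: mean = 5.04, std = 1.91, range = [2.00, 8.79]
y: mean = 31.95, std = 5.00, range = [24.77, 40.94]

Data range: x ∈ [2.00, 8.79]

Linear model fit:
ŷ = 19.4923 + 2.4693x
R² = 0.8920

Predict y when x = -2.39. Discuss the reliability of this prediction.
ŷ = 13.5907 (extrapolation — x = -2.39 lies outside [2.00, 8.79], so reliability is low).

Prediction calculation:
ŷ = 19.4923 + 2.4693 × (-2.39)
ŷ = 13.5907

Reliability:
- Data range: x ∈ [2.00, 8.79]
- Prediction point: x = -2.39 is 4.39 units below the observed range → this is EXTRAPOLATION, not interpolation

Why that matters here:
- R² describes fit only over the sampled x values; it says nothing about behaviour beyond them
- Real relationships often flatten, saturate, or turn nonlinear at extremes

Report the number if required, but flag clearly that it is an extrapolation.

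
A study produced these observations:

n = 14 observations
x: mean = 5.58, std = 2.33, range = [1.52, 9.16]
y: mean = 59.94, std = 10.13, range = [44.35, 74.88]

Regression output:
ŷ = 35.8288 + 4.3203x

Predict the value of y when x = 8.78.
ŷ = 73.7610

x = 8.78 lies inside the observed range [1.52, 9.16], so the fitted equation applies directly:

ŷ = 35.8288 + 4.3203 × 8.78
ŷ = 35.8288 + 37.9322
ŷ = 73.7610

This is a point prediction; actual observations scatter around it by roughly the residual standard deviation.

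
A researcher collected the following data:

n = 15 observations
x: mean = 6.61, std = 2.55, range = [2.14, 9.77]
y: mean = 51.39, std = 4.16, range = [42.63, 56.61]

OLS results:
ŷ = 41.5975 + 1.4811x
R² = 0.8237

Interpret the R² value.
The model explains 82.37% of the variance in y (R² = 0.8237), leaving 17.63% unexplained; the fit is strong.

R² = 1 − SS_res/SS_tot compares the residual scatter to the total scatter of y about its mean.

Here R² = 0.8237:
- Explained: 82.37% of the variation in y
- Unexplained (residual): 100% − 82.37% = 17.63%
- Rule of thumb (below 0.3 weak; 0.3 to below 0.7 moderate; 0.7 and above strong) → strong

Note: R² says nothing about causation, and a high R² does not by itself mean the linear form is appropriate — check the residuals.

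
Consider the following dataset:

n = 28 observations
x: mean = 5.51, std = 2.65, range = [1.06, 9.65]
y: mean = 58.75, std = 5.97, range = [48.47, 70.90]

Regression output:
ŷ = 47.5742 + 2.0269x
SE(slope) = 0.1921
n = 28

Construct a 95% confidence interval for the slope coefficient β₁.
The 95% CI for β₁ is (1.6320, 2.4218)

Confidence interval for the slope:

The 95% CI for β₁ is: β̂₁ ± t*(α/2, n-2) × SE(β̂₁)

Step 1: Find critical t-value
- Confidence level = 0.95
- Degrees of freedom = n - 2 = 28 - 2 = 26
- t*(α/2, 26) = 2.0555

Step 2: Calculate margin of error
Margin = 2.0555 × 0.1921 = 0.3949

Step 3: Construct interval
CI = 2.0269 ± 0.3949
CI = (1.6320, 2.4218)

Interpretation: We are 95% confident that the true slope β₁ lies between 1.6320 and 2.4218.
Both endpoints are positive, so the data support a genuinely positive slope at this confidence level.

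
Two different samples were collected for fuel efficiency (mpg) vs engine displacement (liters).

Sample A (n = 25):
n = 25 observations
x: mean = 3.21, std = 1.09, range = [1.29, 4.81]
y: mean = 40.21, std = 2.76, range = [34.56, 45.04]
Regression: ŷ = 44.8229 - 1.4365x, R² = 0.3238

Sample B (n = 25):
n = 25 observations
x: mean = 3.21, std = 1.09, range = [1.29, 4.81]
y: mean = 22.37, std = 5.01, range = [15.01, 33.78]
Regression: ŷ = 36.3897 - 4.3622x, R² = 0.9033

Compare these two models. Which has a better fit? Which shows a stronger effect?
Model B has the better fit (R² = 0.9033 vs 0.3238). Model B shows the stronger effect (|β₁| = 4.3622 vs 1.4365).

Model Comparison:

Fit — compare R²:
- Model A: R² = 0.3238 → 32.38% of variance in fuel efficiency explained
- Model B: R² = 0.9033 → 90.33% of variance in fuel efficiency explained
- 0.9033 > 0.3238 → Model B has the better fit

Which has the larger per-liter effect? (|β₁|)
- Model A: β₁ = -1.4365 → predicted fuel efficiency falls 1.4365 mpg per additional liter of engine displacement
- Model B: β₁ = -4.3622 → predicted fuel efficiency falls 4.3622 mpg per additional liter of engine displacement
- |-1.4365| < |-4.3622| → Model B shows the stronger marginal effect

Note: R² measures how tightly points cluster around the line; β₁ measures how steep the line is — they answer different questions.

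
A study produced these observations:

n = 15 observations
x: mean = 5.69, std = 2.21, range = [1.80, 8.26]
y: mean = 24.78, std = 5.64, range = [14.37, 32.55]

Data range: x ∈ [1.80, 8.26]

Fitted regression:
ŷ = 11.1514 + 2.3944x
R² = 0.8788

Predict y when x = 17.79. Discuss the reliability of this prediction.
ŷ = 53.7478 (extrapolation — x = 17.79 lies outside [1.80, 8.26], so reliability is low).

Prediction calculation:
ŷ = 11.1514 + 2.3944 × 17.79
ŷ = 53.7478

Reliability:
- Data range: x ∈ [1.80, 8.26]
- Prediction point: x = 17.79 is 9.53 units above the observed range → this is EXTRAPOLATION, not interpolation

Why that matters here:
- Real relationships often flatten, saturate, or turn nonlinear at extremes
- R² describes fit only over the sampled x values; it says nothing about behaviour beyond them

Report the number if required, but flag clearly that it is an extrapolation.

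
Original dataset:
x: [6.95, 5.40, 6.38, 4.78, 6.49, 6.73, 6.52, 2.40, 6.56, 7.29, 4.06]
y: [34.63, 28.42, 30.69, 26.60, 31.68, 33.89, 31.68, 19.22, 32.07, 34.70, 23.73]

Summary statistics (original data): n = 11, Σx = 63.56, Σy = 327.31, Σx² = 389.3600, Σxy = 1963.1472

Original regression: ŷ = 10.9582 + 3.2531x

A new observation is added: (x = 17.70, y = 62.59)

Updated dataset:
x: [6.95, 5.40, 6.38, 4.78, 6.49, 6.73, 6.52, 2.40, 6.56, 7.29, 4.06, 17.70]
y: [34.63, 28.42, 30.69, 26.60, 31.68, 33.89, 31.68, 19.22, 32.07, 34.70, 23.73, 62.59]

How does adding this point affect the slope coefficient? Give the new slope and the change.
New slope β₁ = 2.8265 versus 3.2531 before: a change of -0.4266 (-13.1%).

The new point has HIGH LEVERAGE: x = 17.70 is far from the original mean x̄ = 63.56/11 ≈ 5.78 (original range [2.40, 7.29]).

Step 1: Update the sums with the new point (n goes from 11 to 12)
Σx  = 63.56 + 17.70 = 81.26
Σy  = 327.31 + 62.59 = 389.90
Σx² = 389.3600 + 17.70² = 389.3600 + 313.2900 = 702.6500
Σxy = 1963.1472 + 17.70×62.59 = 1963.1472 + 1107.8430 = 3070.9902

Step 2: Recompute the slope with b₁ = (nΣxy − ΣxΣy) / (nΣx² − (Σx)²)
Numerator   = 12×3070.9902 − 81.26×389.90 = 36851.8824 − 31683.2740 = 5168.6084
Denominator = 12×702.6500 − 81.26² = 8431.8000 − 6603.1876 = 1828.6124
b₁(new) = 5168.6084 / 1828.6124 = 2.8265

(Same formula on the original sums: (11×1963.1472 − 63.56×327.31) / (11×389.3600 − 63.56²) = 790.7956 / 243.0864 = 3.2531, matching the given fit.)

Step 3: Change in slope
Δβ₁ = 2.8265 − 3.2531 = -0.4266
Relative change = -0.4266 / 3.2531 × 100% = -13.1%
→ the slope decreases when the point is added.

Because the point sits below the extension of the original line at a high-leverage x, it tilts the fit down.
In practice: refit with and without it and report both if conclusions differ.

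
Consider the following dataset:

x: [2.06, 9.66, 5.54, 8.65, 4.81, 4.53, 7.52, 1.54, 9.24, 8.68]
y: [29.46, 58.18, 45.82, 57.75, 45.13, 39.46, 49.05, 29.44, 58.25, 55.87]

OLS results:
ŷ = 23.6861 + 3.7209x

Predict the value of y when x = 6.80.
ŷ = 48.9882

To predict y for x = 6.80, substitute into the regression equation:

ŷ = 23.6861 + 3.7209 × 6.80
ŷ = 23.6861 + 25.3021
ŷ = 48.9882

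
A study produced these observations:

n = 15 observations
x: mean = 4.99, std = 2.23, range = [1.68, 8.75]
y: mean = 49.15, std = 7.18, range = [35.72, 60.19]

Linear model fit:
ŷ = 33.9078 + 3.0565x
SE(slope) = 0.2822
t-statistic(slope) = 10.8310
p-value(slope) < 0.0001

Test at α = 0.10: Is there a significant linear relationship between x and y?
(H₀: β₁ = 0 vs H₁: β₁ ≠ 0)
Reject H₀: p-value < 0.0001 < α = 0.10. The linear relationship is significant at the 10% level.

Hypothesis test for the slope coefficient:

H₀: β₁ = 0 (no linear relationship)
H₁: β₁ ≠ 0 (linear relationship exists)

Test statistic: t = β̂₁ / SE(β̂₁) = 3.0565 / 0.2822 = 10.8310

p < 0.0001: how often a slope estimate this far from 0 (in SE units) would arise by chance if β₁ were truly 0.

Decision rule: reject H₀ if p-value < α.
p-value < 0.0001 < α = 0.10 → reject H₀.

There is sufficient evidence at the 10% significance level to conclude that a linear relationship exists between x and y.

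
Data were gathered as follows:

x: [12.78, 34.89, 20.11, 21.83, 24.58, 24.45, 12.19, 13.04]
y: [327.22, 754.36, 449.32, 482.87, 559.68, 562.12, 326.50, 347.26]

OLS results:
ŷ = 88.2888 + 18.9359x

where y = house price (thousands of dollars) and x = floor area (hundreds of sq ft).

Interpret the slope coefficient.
For each additional hundred sq ft of floor area, predicted house price increases by approximately 18.9359 thousand dollars.

The slope coefficient β₁ = 18.9359 represents the marginal effect of floor area on house price.

Interpretation:
- Floor area up by 1 hundred sq ft → predicted house price increases by 18.9359 thousand dollars
- This is a linear approximation: the same per-unit change is assumed across the whole observed x range
- The sign (+) gives the direction; the magnitude 18.9359 gives the size of the effect per hundred sq ft

(β₀ = 88.2888 is the fitted value at x = 0 and is not part of the slope interpretation.)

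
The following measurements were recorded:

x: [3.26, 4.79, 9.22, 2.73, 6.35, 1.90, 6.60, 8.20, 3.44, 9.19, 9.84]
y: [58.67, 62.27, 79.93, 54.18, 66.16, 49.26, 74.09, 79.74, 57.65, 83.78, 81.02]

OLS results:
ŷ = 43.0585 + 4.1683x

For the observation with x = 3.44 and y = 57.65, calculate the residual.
Residual = 0.2525

The residual is the difference between the actual value and the predicted value:

Residual = y - ŷ

Step 1: Calculate predicted value
ŷ = 43.0585 + 4.1683 × 3.44
ŷ = 57.3975

Step 2: Calculate residual
Residual = 57.65 - 57.3975
Residual = 0.2525

Sign check: y > ŷ, so the point is above the line and the fit underestimates here.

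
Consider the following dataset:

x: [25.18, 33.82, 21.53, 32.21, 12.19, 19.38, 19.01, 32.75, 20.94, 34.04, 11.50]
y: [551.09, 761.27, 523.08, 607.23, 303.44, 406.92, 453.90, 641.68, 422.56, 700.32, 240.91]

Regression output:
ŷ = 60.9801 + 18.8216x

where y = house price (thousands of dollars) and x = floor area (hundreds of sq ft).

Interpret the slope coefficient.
On average, house price is about 18.8216 thousand dollars higher for every extra hundred sq ft of floor area.

β₁ = 18.8216 is the change in predicted house price (thousand dollars) per additional hundred sq ft of floor area.

Interpretation:
- Floor area up by 1 hundred sq ft → predicted house price increases by 18.8216 thousand dollars
- The effect is assumed constant over the observed range of x (linearity)
- The sign (+) gives the direction; the magnitude 18.8216 gives the size of the effect per hundred sq ft

(β₀ = 60.9801 is the fitted value at x = 0 and is not part of the slope interpretation.)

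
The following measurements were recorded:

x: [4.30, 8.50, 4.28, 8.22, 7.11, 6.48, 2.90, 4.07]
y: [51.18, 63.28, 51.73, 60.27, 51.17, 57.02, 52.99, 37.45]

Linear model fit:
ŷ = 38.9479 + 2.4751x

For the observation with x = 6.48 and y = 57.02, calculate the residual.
Residual = 2.0335

The residual is the difference between the actual value and the predicted value:

Residual = y - ŷ

Step 1: Calculate predicted value
ŷ = 38.9479 + 2.4751 × 6.48
ŷ = 54.9865

Step 2: Calculate residual
Residual = 57.02 - 54.9865
Residual = 2.0335

The residual is positive, so the observed y = 57.02 sits above the regression line (the line underestimates it by 2.0335).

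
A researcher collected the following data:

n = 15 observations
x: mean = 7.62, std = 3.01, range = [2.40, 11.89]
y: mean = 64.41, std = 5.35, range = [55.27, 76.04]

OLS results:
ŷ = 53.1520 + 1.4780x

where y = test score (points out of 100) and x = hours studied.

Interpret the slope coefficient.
An increase of one hour in study time is associated with a 1.4780 points increase in predicted test score.

The slope coefficient β₁ = 1.4780 represents the marginal effect of study time on test score.

Interpretation:
- Study time up by 1 hour → predicted test score increases by 1.4780 points
- The effect is assumed constant over the observed range of x (linearity)
- The slope describes association in these data, not necessarily a causal effect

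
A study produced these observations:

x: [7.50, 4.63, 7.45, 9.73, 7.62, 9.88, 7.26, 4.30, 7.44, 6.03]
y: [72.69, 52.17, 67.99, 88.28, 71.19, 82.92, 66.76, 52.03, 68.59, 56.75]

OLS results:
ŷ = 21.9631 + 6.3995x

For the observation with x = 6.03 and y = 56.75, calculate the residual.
Residual = -3.8021

The residual is the difference between the actual value and the predicted value:

Residual = y - ŷ

Step 1: Calculate predicted value
ŷ = 21.9631 + 6.3995 × 6.03
ŷ = 60.5521

Step 2: Calculate residual
Residual = 56.75 - 60.5521
Residual = -3.8021

The residual is negative, so the observed y = 56.75 sits below the regression line (the line overestimates it by 3.8021).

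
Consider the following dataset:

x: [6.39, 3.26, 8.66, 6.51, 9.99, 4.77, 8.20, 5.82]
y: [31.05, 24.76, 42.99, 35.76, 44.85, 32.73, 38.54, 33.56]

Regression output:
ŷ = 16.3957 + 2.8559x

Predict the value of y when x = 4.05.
ŷ = 27.9621

x = 4.05 lies inside the observed range [3.26, 9.99], so the fitted equation applies directly:

ŷ = 16.3957 + 2.8559 × 4.05
ŷ = 16.3957 + 11.5664
ŷ = 27.9621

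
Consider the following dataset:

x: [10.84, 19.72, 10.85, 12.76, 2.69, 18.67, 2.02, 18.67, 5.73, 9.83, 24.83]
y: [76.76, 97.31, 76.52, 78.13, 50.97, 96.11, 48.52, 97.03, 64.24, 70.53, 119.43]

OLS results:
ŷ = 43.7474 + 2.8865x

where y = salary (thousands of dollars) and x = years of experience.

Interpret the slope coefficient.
An increase of one year in experience is associated with a 2.8865 thousand dollars increase in predicted salary.

β₁ = 2.8865 is the change in predicted salary (thousand dollars) per additional year of experience.

Interpretation:
- Experience up by 1 year → predicted salary increases by 2.8865 thousand dollars
- This is a linear approximation: the same per-unit change is assumed across the whole observed x range
- The sign (+) gives the direction; the magnitude 2.8865 gives the size of the effect per year

The intercept β₀ = 43.7474 is the predicted salary when experience = 0; since the smallest observed x is 2.02, this is an extrapolation and mainly anchors the line.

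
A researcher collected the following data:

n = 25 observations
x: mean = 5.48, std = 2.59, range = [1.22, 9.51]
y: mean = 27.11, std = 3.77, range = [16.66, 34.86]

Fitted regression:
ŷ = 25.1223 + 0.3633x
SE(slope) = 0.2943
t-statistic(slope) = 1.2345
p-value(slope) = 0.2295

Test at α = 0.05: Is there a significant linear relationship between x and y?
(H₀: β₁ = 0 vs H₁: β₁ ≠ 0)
p-value = 0.2295 ≥ α = 0.05, so we fail to reject H₀. The relationship is not significant.

Hypothesis test for the slope coefficient:

H₀: β₁ = 0 (no linear relationship)
H₁: β₁ ≠ 0 (linear relationship exists)

Test statistic: t = β̂₁ / SE(β̂₁) = 0.3633 / 0.2943 = 1.2345

The p-value (0.2295) is the probability, under H₀, of a t-statistic at least as extreme as |t| = 1.2345 (two-sided, df = n − 2 = 23).

Decision rule: reject H₀ if p-value < α.
p-value = 0.2295 ≥ α = 0.05 → fail to reject H₀.

At α = 0.05 the data do not provide convincing evidence of a nonzero slope.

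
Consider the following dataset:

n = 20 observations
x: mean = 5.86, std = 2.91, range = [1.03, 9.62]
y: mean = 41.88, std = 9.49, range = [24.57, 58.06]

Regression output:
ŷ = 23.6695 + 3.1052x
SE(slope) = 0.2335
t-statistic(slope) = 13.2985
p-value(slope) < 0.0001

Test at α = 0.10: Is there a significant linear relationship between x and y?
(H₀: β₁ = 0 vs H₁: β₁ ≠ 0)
Since p-value < 0.0001 < α = 0.10, reject H₀ — the slope is significantly different from 0.

Hypothesis test for the slope coefficient:

H₀: β₁ = 0 (no linear relationship)
H₁: β₁ ≠ 0 (linear relationship exists)

Test statistic: t = β̂₁ / SE(β̂₁) = 3.1052 / 0.2335 = 13.2985

p < 0.0001: how often a slope estimate this far from 0 (in SE units) would arise by chance if β₁ were truly 0.

Decision rule: reject H₀ if p-value < α.
p-value < 0.0001 < α = 0.10 → reject H₀.

At α = 0.10 the data do provide convincing evidence of a nonzero slope.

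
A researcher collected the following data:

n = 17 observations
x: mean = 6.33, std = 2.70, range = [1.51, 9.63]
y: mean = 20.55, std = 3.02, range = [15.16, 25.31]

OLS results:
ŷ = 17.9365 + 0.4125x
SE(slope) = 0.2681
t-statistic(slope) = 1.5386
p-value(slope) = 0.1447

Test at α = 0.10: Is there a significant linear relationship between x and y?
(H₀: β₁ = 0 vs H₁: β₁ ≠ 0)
p-value = 0.1447 ≥ α = 0.10, so we fail to reject H₀. The relationship is not significant.

Hypothesis test for the slope coefficient:

H₀: β₁ = 0 (no linear relationship)
H₁: β₁ ≠ 0 (linear relationship exists)

Test statistic: t = β̂₁ / SE(β̂₁) = 0.4125 / 0.2681 = 1.5386

With df = 15, the two-sided p-value for |t| = 1.5386 is 0.1447.

Decision rule: reject H₀ if p-value < α.
p-value = 0.1447 ≥ α = 0.10 → fail to reject H₀.

There is not sufficient evidence at the 10% significance level to conclude that a linear relationship exists between x and y.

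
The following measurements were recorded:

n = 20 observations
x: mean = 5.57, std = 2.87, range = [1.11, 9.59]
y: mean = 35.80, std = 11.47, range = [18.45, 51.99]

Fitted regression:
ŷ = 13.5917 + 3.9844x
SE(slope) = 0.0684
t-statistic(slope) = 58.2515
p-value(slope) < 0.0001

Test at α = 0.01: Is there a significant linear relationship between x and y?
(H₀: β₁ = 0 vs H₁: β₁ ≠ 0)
p-value < 0.0001 < α = 0.01, so we reject H₀. The relationship is significant.

Hypothesis test for the slope coefficient:

H₀: β₁ = 0 (no linear relationship)
H₁: β₁ ≠ 0 (linear relationship exists)

Test statistic: t = β̂₁ / SE(β̂₁) = 3.9844 / 0.0684 = 58.2515

With df = 18, the two-sided p-value for |t| = 58.2515 is <0.0001.

Decision rule: reject H₀ if p-value < α.
p-value < 0.0001 < α = 0.01 → reject H₀.

There is sufficient evidence at the 1% significance level to conclude that a linear relationship exists between x and y.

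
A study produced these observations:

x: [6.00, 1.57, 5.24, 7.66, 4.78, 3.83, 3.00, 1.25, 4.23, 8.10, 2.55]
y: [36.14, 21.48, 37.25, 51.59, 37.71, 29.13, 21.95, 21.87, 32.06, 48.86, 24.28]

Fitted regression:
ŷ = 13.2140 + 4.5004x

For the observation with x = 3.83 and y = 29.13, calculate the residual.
Residual = -1.3205

The residual is the difference between the actual value and the predicted value:

Residual = y - ŷ

Step 1: Calculate predicted value
ŷ = 13.2140 + 4.5004 × 3.83
ŷ = 30.4505

Step 2: Calculate residual
Residual = 29.13 - 30.4505
Residual = -1.3205

Interpretation: the model overestimates the actual value by 1.3205 at this point (negative residual → observation lies below the fitted line).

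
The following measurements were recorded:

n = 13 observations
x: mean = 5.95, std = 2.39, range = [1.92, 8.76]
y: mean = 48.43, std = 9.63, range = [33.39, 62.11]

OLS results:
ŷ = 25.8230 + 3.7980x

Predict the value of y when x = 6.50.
ŷ = 50.5100

Plug x = 6.50 into the fitted line:

ŷ = 25.8230 + 3.7980 × 6.50
ŷ = 25.8230 + 24.6870
ŷ = 50.5100

This is the fitted mean response at that x — an individual observation would come with a wider prediction interval.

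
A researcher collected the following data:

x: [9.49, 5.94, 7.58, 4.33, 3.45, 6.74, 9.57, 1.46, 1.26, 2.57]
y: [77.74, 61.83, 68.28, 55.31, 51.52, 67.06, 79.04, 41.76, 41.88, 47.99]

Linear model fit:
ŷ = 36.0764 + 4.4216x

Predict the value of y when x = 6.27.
ŷ = 63.7998

Plug x = 6.27 into the fitted line:

ŷ = 36.0764 + 4.4216 × 6.27
ŷ = 36.0764 + 27.7234
ŷ = 63.7998

This is a point prediction; actual observations scatter around it by roughly the residual standard deviation.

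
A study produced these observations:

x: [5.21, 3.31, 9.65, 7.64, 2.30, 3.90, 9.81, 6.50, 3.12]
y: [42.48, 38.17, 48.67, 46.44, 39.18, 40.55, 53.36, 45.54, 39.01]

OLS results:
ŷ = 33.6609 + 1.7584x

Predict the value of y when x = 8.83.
ŷ = 49.1876

Plug x = 8.83 into the fitted line:

ŷ = 33.6609 + 1.7584 × 8.83
ŷ = 33.6609 + 15.5267
ŷ = 49.1876

This is a point prediction; actual observations scatter around it by roughly the residual standard deviation.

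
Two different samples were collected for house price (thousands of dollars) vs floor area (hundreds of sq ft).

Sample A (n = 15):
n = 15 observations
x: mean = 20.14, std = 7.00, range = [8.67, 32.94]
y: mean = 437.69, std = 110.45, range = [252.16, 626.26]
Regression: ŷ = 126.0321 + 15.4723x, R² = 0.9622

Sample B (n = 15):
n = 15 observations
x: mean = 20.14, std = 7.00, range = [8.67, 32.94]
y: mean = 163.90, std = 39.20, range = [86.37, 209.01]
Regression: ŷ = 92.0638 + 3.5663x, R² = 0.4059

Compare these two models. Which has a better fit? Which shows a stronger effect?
Model A has the better fit (R² = 0.9622 vs 0.4059). Model A shows the stronger effect (|β₁| = 15.4723 vs 3.5663).

Model Comparison:

Fit — compare R²:
- Model A: R² = 0.9622 → 96.22% of variance in house price explained
- Model B: R² = 0.4059 → 40.59% of variance in house price explained
- 0.9622 > 0.4059 → Model A has the better fit

Effect size (slope magnitude):
- Model A: β₁ = 15.4723 → predicted house price rises 15.4723 thousand dollars per additional hundred sq ft of floor area
- Model B: β₁ = 3.5663 → predicted house price rises 3.5663 thousand dollars per additional hundred sq ft of floor area
- |15.4723| > |3.5663| → Model A shows the stronger marginal effect

Note: A better fit (higher R²) doesn't necessarily mean a more important relationship.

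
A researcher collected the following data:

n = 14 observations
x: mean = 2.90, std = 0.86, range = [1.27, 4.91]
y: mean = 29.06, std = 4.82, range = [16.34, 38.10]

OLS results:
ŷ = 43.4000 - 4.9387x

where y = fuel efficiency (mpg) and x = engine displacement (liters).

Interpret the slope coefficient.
On average, fuel efficiency is about 4.9387 mpg lower for every extra liter of engine displacement.

β₁ = -4.9387 is the change in predicted fuel efficiency (mpg) per additional liter of engine displacement.

Interpretation:
- Engine displacement up by 1 liter → predicted fuel efficiency decreases by 4.9387 mpg
- This is a linear approximation: the same per-unit change is assumed across the whole observed x range
- The slope describes association in these data, not necessarily a causal effect

The intercept β₀ = 43.4000 is the predicted fuel efficiency when engine displacement = 0; since the smallest observed x is 1.27, this is an extrapolation and mainly anchors the line.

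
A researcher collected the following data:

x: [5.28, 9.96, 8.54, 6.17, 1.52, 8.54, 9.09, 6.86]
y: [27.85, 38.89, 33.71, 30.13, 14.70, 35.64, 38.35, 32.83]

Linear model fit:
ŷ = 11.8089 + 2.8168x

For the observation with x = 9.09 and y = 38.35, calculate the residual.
Residual = 0.9364

The residual is the difference between the actual value and the predicted value:

Residual = y - ŷ

Step 1: Calculate predicted value
ŷ = 11.8089 + 2.8168 × 9.09
ŷ = 37.4136

Step 2: Calculate residual
Residual = 38.35 - 37.4136
Residual = 0.9364

The residual is positive, so the observed y = 38.35 sits above the regression line (the line underestimates it by 0.9364).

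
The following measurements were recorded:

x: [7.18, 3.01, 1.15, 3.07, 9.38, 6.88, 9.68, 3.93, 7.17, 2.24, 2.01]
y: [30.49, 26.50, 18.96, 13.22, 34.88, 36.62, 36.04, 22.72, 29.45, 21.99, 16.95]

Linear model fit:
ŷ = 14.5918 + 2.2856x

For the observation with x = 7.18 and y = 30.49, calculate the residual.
Residual = -0.5124

The residual is the difference between the actual value and the predicted value:

Residual = y - ŷ

Step 1: Calculate predicted value
ŷ = 14.5918 + 2.2856 × 7.18
ŷ = 31.0024

Step 2: Calculate residual
Residual = 30.49 - 31.0024
Residual = -0.5124

Interpretation: the model overestimates the actual value by 0.5124 at this point (negative residual → observation lies below the fitted line).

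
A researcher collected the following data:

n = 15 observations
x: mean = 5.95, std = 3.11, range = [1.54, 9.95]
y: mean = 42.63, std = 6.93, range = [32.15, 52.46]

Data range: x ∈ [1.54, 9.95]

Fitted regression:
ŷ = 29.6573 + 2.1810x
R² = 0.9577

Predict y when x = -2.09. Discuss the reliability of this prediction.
ŷ = 25.0990, but this is extrapolation (below the data range [1.54, 9.95]) and may be unreliable.

Prediction calculation:
ŷ = 29.6573 + 2.1810 × (-2.09)
ŷ = 25.0990

Reliability:
- Data range: x ∈ [1.54, 9.95]
- Prediction point: x = -2.09 is 3.63 units below the observed range → this is EXTRAPOLATION, not interpolation

Why that matters here:
- The linear relationship may not hold outside the observed range
- There are no observations near this x to validate the fitted line there
- R² describes fit only over the sampled x values; it says nothing about behaviour beyond them

Report the number if required, but flag clearly that it is an extrapolation.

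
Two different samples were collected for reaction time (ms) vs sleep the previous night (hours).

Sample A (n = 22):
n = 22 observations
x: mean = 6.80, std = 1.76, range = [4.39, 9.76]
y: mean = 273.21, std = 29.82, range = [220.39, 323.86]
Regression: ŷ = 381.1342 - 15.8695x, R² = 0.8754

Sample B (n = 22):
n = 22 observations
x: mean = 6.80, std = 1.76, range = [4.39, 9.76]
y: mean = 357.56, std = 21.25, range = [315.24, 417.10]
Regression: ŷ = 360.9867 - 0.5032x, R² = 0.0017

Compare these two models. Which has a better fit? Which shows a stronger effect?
Model A has the better fit (R² = 0.8754 vs 0.0017). Model A shows the stronger effect (|β₁| = 15.8695 vs 0.5032).

Model Comparison:

Fit — compare R²:
- Model A: R² = 0.8754 → 87.54% of variance in reaction time explained
- Model B: R² = 0.0017 → 0.17% of variance in reaction time explained
- 0.8754 > 0.0017 → Model A has the better fit

Strength of effect — compare |β₁|:
- Model A: β₁ = -15.8695 → predicted reaction time falls 15.8695 ms per additional hour of sleep
- Model B: β₁ = -0.5032 → predicted reaction time falls 0.5032 ms per additional hour of sleep
- |-15.8695| > |-0.5032| → Model A shows the stronger marginal effect

Notes:
- A better fit (higher R²) doesn't necessarily mean a more important relationship.
- R² measures how tightly points cluster around the line; β₁ measures how steep the line is — they answer different questions.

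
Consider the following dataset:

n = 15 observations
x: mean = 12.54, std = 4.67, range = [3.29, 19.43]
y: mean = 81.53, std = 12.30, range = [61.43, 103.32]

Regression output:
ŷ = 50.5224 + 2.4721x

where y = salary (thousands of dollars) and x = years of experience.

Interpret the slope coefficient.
An increase of one year in experience is associated with a 2.4721 thousand dollars increase in predicted salary.

The slope coefficient β₁ = 2.4721 represents the marginal effect of experience on salary.

Interpretation:
- Experience up by 1 year → predicted salary increases by 2.4721 thousand dollars
- The effect is assumed constant over the observed range of x (linearity)
- The slope describes association in these data, not necessarily a causal effect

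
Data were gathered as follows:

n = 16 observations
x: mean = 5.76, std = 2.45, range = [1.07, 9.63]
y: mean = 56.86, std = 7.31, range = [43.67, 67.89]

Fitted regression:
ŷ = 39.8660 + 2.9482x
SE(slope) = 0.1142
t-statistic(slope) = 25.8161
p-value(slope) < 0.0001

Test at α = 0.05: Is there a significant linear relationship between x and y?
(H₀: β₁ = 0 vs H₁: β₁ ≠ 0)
Since p-value < 0.0001 < α = 0.05, reject H₀ — the slope is significantly different from 0.

Hypothesis test for the slope coefficient:

H₀: β₁ = 0 (no linear relationship)
H₁: β₁ ≠ 0 (linear relationship exists)

Test statistic: t = β̂₁ / SE(β̂₁) = 2.9482 / 0.1142 = 25.8161

p < 0.0001: how often a slope estimate this far from 0 (in SE units) would arise by chance if β₁ were truly 0.

Decision rule: reject H₀ if p-value < α.
p-value < 0.0001 < α = 0.05 → reject H₀.

At α = 0.05 the data do provide convincing evidence of a nonzero slope.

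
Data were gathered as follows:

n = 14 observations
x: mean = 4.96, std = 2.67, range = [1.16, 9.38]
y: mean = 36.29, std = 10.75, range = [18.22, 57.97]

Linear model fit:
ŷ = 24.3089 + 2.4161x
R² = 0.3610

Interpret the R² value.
R² = 0.3610 means 36.10% of the variation in y is explained by the linear relationship with x. This indicates a moderate fit.

R² = 1 − SS_res/SS_tot compares the residual scatter to the total scatter of y about its mean.

Here R² = 0.3610:
- Explained: 36.10% of the variation in y
- Unexplained (residual): 100% − 36.10% = 63.90%
- Rule of thumb (below 0.3 weak; 0.3 to below 0.7 moderate; 0.7 and above strong) → moderate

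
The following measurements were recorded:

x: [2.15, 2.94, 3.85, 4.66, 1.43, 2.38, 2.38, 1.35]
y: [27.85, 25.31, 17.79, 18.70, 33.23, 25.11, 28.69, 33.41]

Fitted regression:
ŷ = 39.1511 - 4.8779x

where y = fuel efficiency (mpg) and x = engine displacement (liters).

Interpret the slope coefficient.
For each additional liter of engine displacement, predicted fuel efficiency decreases by approximately 4.8779 mpg.

The slope β₁ = -4.8779 gives the rate at which the fitted fuel efficiency changes with engine displacement.

Interpretation:
- Engine displacement up by 1 liter → predicted fuel efficiency decreases by 4.8779 mpg
- This is a linear approximation: the same per-unit change is assumed across the whole observed x range
- The slope describes association in these data, not necessarily a causal effect

(β₀ = 39.1511 is the fitted value at x = 0 and is not part of the slope interpretation.)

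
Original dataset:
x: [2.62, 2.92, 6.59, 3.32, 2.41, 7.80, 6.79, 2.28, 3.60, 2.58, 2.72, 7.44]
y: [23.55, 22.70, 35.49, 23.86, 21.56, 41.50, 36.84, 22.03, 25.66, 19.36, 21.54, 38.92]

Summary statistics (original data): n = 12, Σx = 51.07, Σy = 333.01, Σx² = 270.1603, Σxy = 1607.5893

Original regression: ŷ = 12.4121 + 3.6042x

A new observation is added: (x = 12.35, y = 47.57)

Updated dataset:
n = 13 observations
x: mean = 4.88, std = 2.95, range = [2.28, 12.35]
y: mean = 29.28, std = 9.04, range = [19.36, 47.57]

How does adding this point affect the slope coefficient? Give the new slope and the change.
New slope β₁ = 2.9873 versus 3.6042 before: a change of -0.6169 (-17.1%).

x = 12.35 lies well outside the original x-range [2.28, 7.80] (x̄ ≈ 4.26), so this observation has high leverage and can move the slope substantially.

Step 1: Update the sums with the new point (n goes from 12 to 13)
Σx  = 51.07 + 12.35 = 63.42
Σy  = 333.01 + 47.57 = 380.58
Σx² = 270.1603 + 12.35² = 270.1603 + 152.5225 = 422.6828
Σxy = 1607.5893 + 12.35×47.57 = 1607.5893 + 587.4895 = 2195.0788

Step 2: Recompute the slope with b₁ = (nΣxy − ΣxΣy) / (nΣx² − (Σx)²)
Numerator   = 13×2195.0788 − 63.42×380.58 = 28536.0244 − 24136.3836 = 4399.6408
Denominator = 13×422.6828 − 63.42² = 5494.8764 − 4022.0964 = 1472.7800
b₁(new) = 4399.6408 / 1472.7800 = 2.9873

(Same formula on the original sums: (12×1607.5893 − 51.07×333.01) / (12×270.1603 − 51.07²) = 2284.2509 / 633.7787 = 3.6042, matching the given fit.)

Step 3: Change in slope
Δβ₁ = 2.9873 − 3.6042 = -0.6169
Relative change = -0.6169 / 3.6042 × 100% = -17.1%
→ the slope decreases when the point is added.

A high-leverage point only changes the slope if it is off the original line; here y = 47.57 is below the original trend, so the slope decreases.
In practice: check such a point for data-entry or measurement error; refit with and without it and report both if conclusions differ.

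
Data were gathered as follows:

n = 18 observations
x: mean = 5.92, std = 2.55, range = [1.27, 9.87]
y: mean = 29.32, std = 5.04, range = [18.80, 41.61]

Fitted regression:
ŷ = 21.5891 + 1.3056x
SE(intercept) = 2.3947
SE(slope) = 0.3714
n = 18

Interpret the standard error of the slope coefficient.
SE(slope) = 0.3714 measures the uncertainty in the estimated slope. The coefficient is estimated with moderate precision (SE/|β̂₁| = 28.4%).

What SE measures:
- The standard error quantifies the sampling variability of the coefficient estimate
- It is the estimated standard deviation of β̂₁ across hypothetical repeated samples of the same size
- Smaller SE → more precise estimate

Relative precision:
- SE / |β̂₁| = 0.3714 / 1.3056 = 28.4%
- Rule of thumb (under 20%: precise; 20% to under 50%: moderately precise; 50% or more: imprecise) → moderately precise

Link to the t-test: t = β̂₁ / SE(β̂₁) = 1.3056 / 0.3714 = 3.5153, the statistic for H₀: β₁ = 0.

What drives SE(β̂₁): more residual scatter → larger SE; wider spread of x values → smaller SE.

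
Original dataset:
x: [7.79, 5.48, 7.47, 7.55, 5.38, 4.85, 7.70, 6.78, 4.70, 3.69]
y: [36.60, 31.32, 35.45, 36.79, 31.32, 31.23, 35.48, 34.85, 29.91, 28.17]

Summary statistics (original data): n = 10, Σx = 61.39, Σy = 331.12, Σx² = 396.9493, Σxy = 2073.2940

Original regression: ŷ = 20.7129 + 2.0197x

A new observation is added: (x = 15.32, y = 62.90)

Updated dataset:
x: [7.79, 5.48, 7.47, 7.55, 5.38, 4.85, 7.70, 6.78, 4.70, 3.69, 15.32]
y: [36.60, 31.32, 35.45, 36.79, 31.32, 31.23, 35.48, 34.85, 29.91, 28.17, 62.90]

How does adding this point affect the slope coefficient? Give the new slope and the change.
New slope β₁ = 2.9903 versus 2.0197 before: a change of +0.9706 (+48.1%).

x = 15.32 lies well outside the original x-range [3.69, 7.79] (x̄ ≈ 6.14), so this observation has high leverage and can move the slope substantially.

Step 1: Update the sums with the new point (n goes from 10 to 11)
Σx  = 61.39 + 15.32 = 76.71
Σy  = 331.12 + 62.90 = 394.02
Σx² = 396.9493 + 15.32² = 396.9493 + 234.7024 = 631.6517
Σxy = 2073.2940 + 15.32×62.90 = 2073.2940 + 963.6280 = 3036.9220

Step 2: Recompute the slope with b₁ = (nΣxy − ΣxΣy) / (nΣx² − (Σx)²)
Numerator   = 11×3036.9220 − 76.71×394.02 = 33406.1420 − 30225.2742 = 3180.8678
Denominator = 11×631.6517 − 76.71² = 6948.1687 − 5884.4241 = 1063.7446
b₁(new) = 3180.8678 / 1063.7446 = 2.9903

(Same formula on the original sums: (10×2073.2940 − 61.39×331.12) / (10×396.9493 − 61.39²) = 405.4832 / 200.7609 = 2.0197, matching the given fit.)

Step 3: Change in slope
Δβ₁ = 2.9903 − 2.0197 = +0.9706
Relative change = +0.9706 / 2.0197 × 100% = +48.1%
→ the slope increases when the point is added.

Because the point sits above the extension of the original line at a high-leverage x, it tilts the fit up.
In practice: investigate whether it comes from the same population as the rest of the sample.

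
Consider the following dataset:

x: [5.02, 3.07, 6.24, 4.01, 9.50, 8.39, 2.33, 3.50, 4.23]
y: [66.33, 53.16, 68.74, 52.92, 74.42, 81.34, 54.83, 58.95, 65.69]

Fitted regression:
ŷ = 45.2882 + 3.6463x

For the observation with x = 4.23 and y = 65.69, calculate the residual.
Residual = 4.9780

The residual is the difference between the actual value and the predicted value:

Residual = y - ŷ

Step 1: Calculate predicted value
ŷ = 45.2882 + 3.6463 × 4.23
ŷ = 60.7120

Step 2: Calculate residual
Residual = 65.69 - 60.7120
Residual = 4.9780

Sign check: y > ŷ, so the point is above the line and the fit underestimates here.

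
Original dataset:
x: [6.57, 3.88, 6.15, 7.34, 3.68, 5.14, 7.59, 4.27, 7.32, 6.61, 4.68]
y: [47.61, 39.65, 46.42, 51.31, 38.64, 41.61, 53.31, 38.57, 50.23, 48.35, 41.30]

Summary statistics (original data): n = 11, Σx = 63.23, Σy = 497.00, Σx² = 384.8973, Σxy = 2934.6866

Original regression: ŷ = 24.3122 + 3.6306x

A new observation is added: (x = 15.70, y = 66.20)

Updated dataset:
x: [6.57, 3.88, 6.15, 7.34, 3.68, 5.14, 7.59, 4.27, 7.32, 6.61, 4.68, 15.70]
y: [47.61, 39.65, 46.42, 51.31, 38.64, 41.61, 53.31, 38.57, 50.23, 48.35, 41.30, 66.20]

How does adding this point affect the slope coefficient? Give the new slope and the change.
New slope β₁ = 2.4021 versus 3.6306 before: a change of -1.2285 (-33.8%).

The new point has HIGH LEVERAGE: x = 15.70 is far from the original mean x̄ = 63.23/11 ≈ 5.75 (original range [3.68, 7.59]).

Step 1: Update the sums with the new point (n goes from 11 to 12)
Σx  = 63.23 + 15.70 = 78.93
Σy  = 497.00 + 66.20 = 563.20
Σx² = 384.8973 + 15.70² = 384.8973 + 246.4900 = 631.3873
Σxy = 2934.6866 + 15.70×66.20 = 2934.6866 + 1039.3400 = 3974.0266

Step 2: Recompute the slope with b₁ = (nΣxy − ΣxΣy) / (nΣx² − (Σx)²)
Numerator   = 12×3974.0266 − 78.93×563.20 = 47688.3192 − 44453.3760 = 3234.9432
Denominator = 12×631.3873 − 78.93² = 7576.6476 − 6229.9449 = 1346.7027
b₁(new) = 3234.9432 / 1346.7027 = 2.4021

(Same formula on the original sums: (11×2934.6866 − 63.23×497.00) / (11×384.8973 − 63.23²) = 856.2426 / 235.8374 = 3.6306, matching the given fit.)

Step 3: Change in slope
Δβ₁ = 2.4021 − 3.6306 = -1.2285
Relative change = -1.2285 / 3.6306 × 100% = -33.8%
→ the slope decreases when the point is added.

Because the point sits below the extension of the original line at a high-leverage x, it tilts the fit down.
In practice: examine leverage (hᵢ) and Cook's distance rather than deleting it automatically.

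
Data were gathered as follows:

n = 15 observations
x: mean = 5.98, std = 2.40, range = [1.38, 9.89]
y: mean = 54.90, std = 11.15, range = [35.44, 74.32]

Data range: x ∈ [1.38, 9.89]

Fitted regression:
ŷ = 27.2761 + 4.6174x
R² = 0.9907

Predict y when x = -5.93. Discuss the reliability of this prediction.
The equation gives ŷ = -0.1051; however x = -5.93 is 7.31 units below the observed range, so this extrapolated value should not be trusted.

Prediction calculation:
ŷ = 27.2761 + 4.6174 × (-5.93)
ŷ = -0.1051

Reliability:
- Data range: x ∈ [1.38, 9.89]
- Prediction point: x = -5.93 is 7.31 units below the observed range → this is EXTRAPOLATION, not interpolation

Why that matters here:
- R² describes fit only over the sampled x values; it says nothing about behaviour beyond them
- Real relationships often flatten, saturate, or turn nonlinear at extremes
- The standard error of prediction grows with (x − x̄)², and x = -5.93 is far from x̄ = 5.98

The R² = 0.9907 only validates the fit within [1.38, 9.89]; treat ŷ = -0.1051 with caution.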